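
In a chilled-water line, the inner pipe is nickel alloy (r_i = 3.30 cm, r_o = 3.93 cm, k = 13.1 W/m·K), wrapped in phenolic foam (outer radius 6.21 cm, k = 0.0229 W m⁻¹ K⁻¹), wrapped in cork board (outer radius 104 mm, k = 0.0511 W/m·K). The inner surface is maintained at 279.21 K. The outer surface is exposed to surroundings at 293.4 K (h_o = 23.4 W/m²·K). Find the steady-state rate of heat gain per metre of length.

Q' = 2.92 W/m

Treat each layer as a resistance in series:
  R'_nickel alloy = ln(0.0393/0.0330)/(2πk) = 0.1747/(2π·13.1) = 0.002123 m·K/W
  R'_phenolic foam = ln(0.0621/0.0393)/(2πk) = 0.4575/(2π·0.0229) = 3.180 m·K/W
  R'_cork board = ln(0.104/0.0621)/(2πk) = 0.5156/(2π·0.0511) = 1.606 m·K/W
  R'_conv,out = 1/(2πr h) = 1/(2π·0.104·23.4) = 0.06540 m·K/W
ΣR = 0.002123 + 3.180 + 1.606 + 0.06540 = 4.854 m·K/W
Q' = ΔT/ΣR = (279.21 K − 293.4 K)/4.854 = -2.92 W/m
(Negative Q' ⇒ heat flows inward; heat gain = 2.92 W/m.)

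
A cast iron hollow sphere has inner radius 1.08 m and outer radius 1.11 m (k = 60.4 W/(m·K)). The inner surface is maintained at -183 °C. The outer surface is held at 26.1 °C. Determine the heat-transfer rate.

Q = 6.34×10^6 W

Q = 4πk·ΔT/(1/r₁ − 1/r₂) = 4π × 60.4 × 209.1 / (1/1.08 − 1/1.11) = 6.34×10^6 W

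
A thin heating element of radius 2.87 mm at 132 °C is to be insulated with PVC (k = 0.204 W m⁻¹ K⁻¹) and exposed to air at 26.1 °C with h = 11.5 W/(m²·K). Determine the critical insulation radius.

For a cylinder, r_cr = k_ins/h = 0.204/11.5 = 0.0177 m = 1.77 cm

r_cr = 1.77 cm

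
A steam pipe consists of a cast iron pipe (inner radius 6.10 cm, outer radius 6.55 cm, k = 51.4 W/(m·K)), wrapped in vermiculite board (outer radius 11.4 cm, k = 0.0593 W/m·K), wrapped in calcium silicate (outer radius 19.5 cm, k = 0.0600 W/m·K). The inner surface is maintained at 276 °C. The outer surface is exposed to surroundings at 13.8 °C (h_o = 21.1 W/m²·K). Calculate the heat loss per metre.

Q' = 88.9 W/m

Resistance network (inner→outer):
  R'_cast iron = ln(0.0655/0.0610)/(2πk) = 0.07118/(2π·51.4) = 2.204×10^-4 m·K/W
  R'_vermiculite board = ln(0.114/0.0655)/(2πk) = 0.5541/(2π·0.0593) = 1.487 m·K/W
  R'_calcium silicate = ln(0.195/0.114)/(2πk) = 0.5368/(2π·0.0600) = 1.424 m·K/W
  R'_conv,out = 1/(2πr h) = 1/(2π·0.195·21.1) = 0.03868 m·K/W
ΣR = 2.204×10^-4 + 1.487 + 1.424 + 0.03868 = 2.950 m·K/W
Q' = ΔT/ΣR = (276 °C − 13.8 °C)/2.950 = 88.9 W/m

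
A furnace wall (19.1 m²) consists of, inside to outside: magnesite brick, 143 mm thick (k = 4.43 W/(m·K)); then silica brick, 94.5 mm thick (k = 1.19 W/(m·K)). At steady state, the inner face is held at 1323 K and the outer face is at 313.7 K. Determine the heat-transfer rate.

Treat each layer as a resistance in series:
  R_magnesite brick = L/(kA) = 0.143/(4.43·19.1) = 0.001690 K/W
  R_silica brick = L/(kA) = 0.0945/(1.19·19.1) = 0.004158 K/W
ΣR = 0.001690 + 0.004158 = 0.005848 K/W
Q = ΔT/ΣR = (1323 K − 313.7 K)/0.005848 = 1.73×10^5 W

Q = 173 kW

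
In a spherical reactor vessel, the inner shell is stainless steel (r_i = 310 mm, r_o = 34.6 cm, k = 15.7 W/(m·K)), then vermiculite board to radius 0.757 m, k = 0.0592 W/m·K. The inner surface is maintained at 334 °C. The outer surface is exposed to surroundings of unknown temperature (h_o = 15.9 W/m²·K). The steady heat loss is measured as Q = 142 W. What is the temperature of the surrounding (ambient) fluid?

T_out = 33.0 °C

Sum the resistances:
  R_stainless steel = (1/0.310 − 1/0.346)/(4πk) = 0.3356/(4π·15.7) = 0.001701 K/W
  R_vermiculite board = (1/0.346 − 1/0.757)/(4πk) = 1.569/(4π·0.0592) = 2.109 K/W
  R_conv,out = 1/(4πr²h) = 1/(4π·0.757²·15.9) = 0.008734 K/W
ΣR = 2.120 K/W
ΔT = Q·ΣR = 142 × 2.120 = 301.0 K
Heat flows outward, so T_out = T_in − ΔT = 334 − 301.0 = 33.0 °C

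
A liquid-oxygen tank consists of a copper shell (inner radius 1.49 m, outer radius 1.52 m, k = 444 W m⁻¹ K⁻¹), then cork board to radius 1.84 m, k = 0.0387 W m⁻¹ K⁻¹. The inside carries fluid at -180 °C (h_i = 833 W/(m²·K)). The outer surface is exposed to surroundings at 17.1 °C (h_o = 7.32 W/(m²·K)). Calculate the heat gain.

Q = 826 W

Resistance network (inner→outer):
  R_conv,in = 1/(4πr²h) = 1/(4π·1.49²·833) = 4.303×10^-5 K/W
  R_copper = (1/1.49 − 1/1.52)/(4πk) = 0.01325/(4π·444) = 2.374×10^-6 K/W
  R_cork board = (1/1.52 − 1/1.84)/(4πk) = 0.1144/(4π·0.0387) = 0.2353 K/W
  R_conv,out = 1/(4πr²h) = 1/(4π·1.84²·7.32) = 0.003211 K/W
ΣR = 4.303×10^-5 + 2.374×10^-6 + 0.2353 + 0.003211 = 0.2386 K/W
Q = ΔT/ΣR = (-180 °C − 17.1 °C)/0.2386 = -826 W
(Negative Q ⇒ heat flows inward; heat gain = 826 W.)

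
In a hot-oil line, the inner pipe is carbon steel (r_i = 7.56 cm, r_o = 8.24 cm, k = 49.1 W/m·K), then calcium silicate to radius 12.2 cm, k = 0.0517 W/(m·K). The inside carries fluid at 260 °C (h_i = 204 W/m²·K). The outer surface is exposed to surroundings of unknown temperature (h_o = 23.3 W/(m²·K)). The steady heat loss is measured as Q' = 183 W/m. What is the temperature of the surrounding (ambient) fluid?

T_out = 26.7 °C

Series resistances:
  R'_conv,in = 1/(2πr h) = 1/(2π·0.0756·204) = 0.01032 m·K/W
  R'_carbon steel = ln(0.0824/0.0756)/(2πk) = 0.08613/(2π·49.1) = 2.792×10^-4 m·K/W
  R'_calcium silicate = ln(0.122/0.0824)/(2πk) = 0.3924/(2π·0.0517) = 1.208 m·K/W
  R'_conv,out = 1/(2πr h) = 1/(2π·0.122·23.3) = 0.05599 m·K/W
ΣR = 1.275 m·K/W
ΔT = Q'·ΣR = 183 × 1.275 = 233.3 K
Heat flows outward, so T_out = T_in − ΔT = 260 − 233.3 = 26.7 °C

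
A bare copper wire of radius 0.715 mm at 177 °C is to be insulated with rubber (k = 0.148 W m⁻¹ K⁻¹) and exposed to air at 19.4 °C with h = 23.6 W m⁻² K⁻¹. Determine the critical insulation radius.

r_cr = 0.627 cm

For a cylinder, r_cr = k_ins/h = 0.148/23.6 = 0.00627 m = 0.627 cm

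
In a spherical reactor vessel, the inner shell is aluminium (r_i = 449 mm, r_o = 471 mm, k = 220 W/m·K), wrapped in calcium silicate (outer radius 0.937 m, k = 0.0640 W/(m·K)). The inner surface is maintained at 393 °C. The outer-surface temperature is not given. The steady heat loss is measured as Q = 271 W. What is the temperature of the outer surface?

Series resistances:
  R_aluminium = (1/0.449 − 1/0.471)/(4πk) = 0.1040/(4π·220) = 3.763×10^-5 K/W
  R_calcium silicate = (1/0.471 − 1/0.937)/(4πk) = 1.056/(4π·0.0640) = 1.313 K/W
ΣR = 1.313 K/W
ΔT = Q·ΣR = 271 × 1.313 = 355.8 K
Heat flows outward, so T_out = T_in − ΔT = 393 − 355.8 = 37.2 °C

T_out = 37.2 °C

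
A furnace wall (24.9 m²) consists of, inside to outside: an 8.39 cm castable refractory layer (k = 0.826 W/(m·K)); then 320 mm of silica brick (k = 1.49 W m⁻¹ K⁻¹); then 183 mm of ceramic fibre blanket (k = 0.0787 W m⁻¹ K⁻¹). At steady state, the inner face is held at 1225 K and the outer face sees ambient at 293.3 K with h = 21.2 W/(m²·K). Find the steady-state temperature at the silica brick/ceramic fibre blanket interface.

T = 1115 K

Series thermal resistances, inner to outer:
  R_castable refractory = L/(kA) = 0.0839/(0.826·24.9) = 0.004079 K/W
  R_silica brick = L/(kA) = 0.320/(1.49·24.9) = 0.008625 K/W
  R_ceramic fibre blanket = L/(kA) = 0.183/(0.0787·24.9) = 0.09338 K/W
  R_conv,out = 1/(hA) = 1/(21.2·24.9) = 0.001894 K/W
ΣR = 0.004079 + 0.008625 + 0.09338 + 0.001894 = 0.1080 K/W
Q = ΔT/ΣR = (1225 K − 293.3 K)/0.1080 = 8627 W
From the inner boundary to the silica brick/ceramic fibre blanket interface, ΣR_partial = 0.01270 K/W.
T_interface = T_in − Q·ΣR_partial = 1225 K − (8627)(0.01270) = 1115 K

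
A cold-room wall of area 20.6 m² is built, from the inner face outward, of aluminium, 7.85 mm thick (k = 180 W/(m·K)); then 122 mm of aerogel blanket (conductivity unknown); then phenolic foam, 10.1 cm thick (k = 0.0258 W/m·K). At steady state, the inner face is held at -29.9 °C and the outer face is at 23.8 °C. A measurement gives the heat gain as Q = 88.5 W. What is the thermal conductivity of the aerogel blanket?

k = 0.0142 W/m·K

ΣR = ΔT/Q = |-29.9 − 23.8|/88.5 = 0.6068 K/W
Known resistances:
  R_aluminium = L/(kA) = 0.00785/(180·20.6) = 2.117×10^-6 K/W
  R_phenolic foam = L/(kA) = 0.101/(0.0258·20.6) = 0.1900 K/W
R_aerogel blanket = ΣR − ΣR_known = 0.6068 − 0.1900 = 0.4168 K/W
L/(kA) = 0.4168 ⇒ k = 0.122/(0.4168·20.6) = 0.0142 W/m·K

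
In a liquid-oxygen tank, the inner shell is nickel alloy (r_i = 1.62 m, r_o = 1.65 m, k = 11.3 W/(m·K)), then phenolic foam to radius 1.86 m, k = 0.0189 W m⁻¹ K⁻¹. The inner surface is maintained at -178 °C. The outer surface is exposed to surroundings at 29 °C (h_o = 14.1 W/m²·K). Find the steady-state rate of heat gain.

Series thermal resistances, inner to outer:
  R_nickel alloy = (1/1.62 − 1/1.65)/(4πk) = 0.01122/(4π·11.3) = 7.904×10^-5 K/W
  R_phenolic foam = (1/1.65 − 1/1.86)/(4πk) = 0.06843/(4π·0.0189) = 0.2881 K/W
  R_conv,out = 1/(4πr²h) = 1/(4π·1.86²·14.1) = 0.001631 K/W
ΣR = 7.904×10^-5 + 0.2881 + 0.001631 = 0.2898 K/W
Q = ΔT/ΣR = (-178 °C − 29 °C)/0.2898 = -714 W
(Negative Q ⇒ heat flows inward; heat gain = 714 W.)

Q = 714 W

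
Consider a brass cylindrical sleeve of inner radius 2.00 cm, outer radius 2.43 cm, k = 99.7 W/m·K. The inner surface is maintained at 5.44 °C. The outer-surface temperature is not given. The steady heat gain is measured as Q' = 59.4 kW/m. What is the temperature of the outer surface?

Series resistances:
  R'_brass = ln(0.0243/0.0200)/(2πk) = 0.1947/(2π·99.7) = 3.109×10^-4 m·K/W
ΣR = 3.109×10^-4 m·K/W
ΔT = Q'·ΣR = 59400 × 3.109×10^-4 = 18.47 K
Heat flows inward, so T_out = T_in + ΔT = 5.44 + 18.47 = 23.9 °C

T_out = 23.9 °C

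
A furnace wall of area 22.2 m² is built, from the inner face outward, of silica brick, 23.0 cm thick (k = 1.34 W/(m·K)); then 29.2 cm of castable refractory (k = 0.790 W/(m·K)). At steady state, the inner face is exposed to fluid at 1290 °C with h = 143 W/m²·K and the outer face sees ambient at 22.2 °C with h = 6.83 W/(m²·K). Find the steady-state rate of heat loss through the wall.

Q = 40.5 kW

Treat each layer as a resistance in series:
  R_conv,in = 1/(hA) = 1/(143·22.2) = 3.150×10^-4 K/W
  R_silica brick = L/(kA) = 0.230/(1.34·22.2) = 0.007732 K/W
  R_castable refractory = L/(kA) = 0.292/(0.790·22.2) = 0.01665 K/W
  R_conv,out = 1/(hA) = 1/(6.83·22.2) = 0.006595 K/W
ΣR = 3.150×10^-4 + 0.007732 + 0.01665 + 0.006595 = 0.03129 K/W
Q = ΔT/ΣR = (1290 °C − 22.2 °C)/0.03129 = 40500 W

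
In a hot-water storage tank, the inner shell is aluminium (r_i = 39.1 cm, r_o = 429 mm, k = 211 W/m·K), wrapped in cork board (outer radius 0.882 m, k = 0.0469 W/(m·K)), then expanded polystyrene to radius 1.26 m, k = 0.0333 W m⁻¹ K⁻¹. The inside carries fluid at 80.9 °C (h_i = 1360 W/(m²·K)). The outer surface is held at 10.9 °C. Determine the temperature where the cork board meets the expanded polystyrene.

T = 30.9 °C

Treat each layer as a resistance in series:
  R_conv,in = 1/(4πr²h) = 1/(4π·0.391²·1360) = 3.827×10^-4 K/W
  R_aluminium = (1/0.391 − 1/0.429)/(4πk) = 0.2265/(4π·211) = 8.544×10^-5 K/W
  R_cork board = (1/0.429 − 1/0.882)/(4πk) = 1.197/(4π·0.0469) = 2.031 K/W
  R_expanded polystyrene = (1/0.882 − 1/1.26)/(4πk) = 0.3401/(4π·0.0333) = 0.8128 K/W
ΣR = 3.827×10^-4 + 8.544×10^-5 + 2.031 + 0.8128 = 2.844 K/W
Q = ΔT/ΣR = (80.9 °C − 10.9 °C)/2.844 = 24.61 W
From the inner boundary to the cork board/expanded polystyrene interface, ΣR_partial = 2.031 K/W.
T_interface = T_in − Q·ΣR_partial = 80.9 °C − (24.61)(2.031) = 30.9 °C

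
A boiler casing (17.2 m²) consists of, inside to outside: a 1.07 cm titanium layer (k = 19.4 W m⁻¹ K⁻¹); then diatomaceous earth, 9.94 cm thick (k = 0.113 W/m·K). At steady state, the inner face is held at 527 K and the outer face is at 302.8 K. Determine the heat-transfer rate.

Resistance network (inner→outer):
  R_titanium = L/(kA) = 0.0107/(19.4·17.2) = 3.207×10^-5 K/W
  R_diatomaceous earth = L/(kA) = 0.0994/(0.113·17.2) = 0.05114 K/W
ΣR = 3.207×10^-5 + 0.05114 = 0.05117 K/W
Q = ΔT/ΣR = (527 K − 302.8 K)/0.05117 = 4380 W

Q = 4.38 kW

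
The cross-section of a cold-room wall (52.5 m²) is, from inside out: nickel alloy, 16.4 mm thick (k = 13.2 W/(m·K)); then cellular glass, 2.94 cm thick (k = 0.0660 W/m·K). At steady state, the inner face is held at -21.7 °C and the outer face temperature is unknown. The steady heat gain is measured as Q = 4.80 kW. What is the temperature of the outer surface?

Series resistances:
  R_nickel alloy = L/(kA) = 0.0164/(13.2·52.5) = 2.367×10^-5 K/W
  R_cellular glass = L/(kA) = 0.0294/(0.0660·52.5) = 0.008485 K/W
ΣR = 0.008509 K/W
ΔT = Q·ΣR = 4800 × 0.008509 = 40.84 K
Heat flows inward, so T_out = T_in + ΔT = -21.7 + 40.84 = 19.1 °C

T_out = 19.1 °C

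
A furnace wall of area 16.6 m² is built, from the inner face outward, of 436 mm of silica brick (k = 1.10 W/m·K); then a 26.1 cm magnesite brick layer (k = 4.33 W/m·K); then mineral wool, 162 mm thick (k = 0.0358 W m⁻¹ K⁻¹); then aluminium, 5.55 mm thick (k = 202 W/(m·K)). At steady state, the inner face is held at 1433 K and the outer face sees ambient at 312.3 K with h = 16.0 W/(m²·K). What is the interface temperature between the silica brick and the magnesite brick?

T = 1345 K

Treat each layer as a resistance in series:
  R_silica brick = L/(kA) = 0.436/(1.10·16.6) = 0.02388 K/W
  R_magnesite brick = L/(kA) = 0.261/(4.33·16.6) = 0.003631 K/W
  R_mineral wool = L/(kA) = 0.162/(0.0358·16.6) = 0.2726 K/W
  R_aluminium = L/(kA) = 0.00555/(202·16.6) = 1.655×10^-6 K/W
  R_conv,out = 1/(hA) = 1/(16.0·16.6) = 0.003765 K/W
ΣR = 0.02388 + 0.003631 + 0.2726 + 1.655×10^-6 + 0.003765 = 0.3039 K/W
Q = ΔT/ΣR = (1433 K − 312.3 K)/0.3039 = 3688 W
From the inner boundary to the silica brick/magnesite brick interface, ΣR_partial = 0.02388 K/W.
T_interface = T_in − Q·ΣR_partial = 1433 K − (3688)(0.02388) = 1345 K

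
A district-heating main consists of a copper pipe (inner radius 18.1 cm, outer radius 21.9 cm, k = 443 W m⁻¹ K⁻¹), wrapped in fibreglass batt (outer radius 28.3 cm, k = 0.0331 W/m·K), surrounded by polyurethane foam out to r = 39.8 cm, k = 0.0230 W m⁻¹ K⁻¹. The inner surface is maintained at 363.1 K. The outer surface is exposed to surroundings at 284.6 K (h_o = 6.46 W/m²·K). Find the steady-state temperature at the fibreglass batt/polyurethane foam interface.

T = 336.6 K

Series thermal resistances, inner to outer:
  R'_copper = ln(0.219/0.181)/(2πk) = 0.1906/(2π·443) = 6.847×10^-5 m·K/W
  R'_fibreglass batt = ln(0.283/0.219)/(2πk) = 0.2564/(2π·0.0331) = 1.233 m·K/W
  R'_polyurethane foam = ln(0.398/0.283)/(2πk) = 0.3410/(2π·0.0230) = 2.360 m·K/W
  R'_conv,out = 1/(2πr h) = 1/(2π·0.398·6.46) = 0.06190 m·K/W
ΣR = 6.847×10^-5 + 1.233 + 2.360 + 0.06190 = 3.655 m·K/W
Q' = ΔT/ΣR = (363.1 K − 284.6 K)/3.655 = 21.48 W/m
From the inner boundary to the fibreglass batt/polyurethane foam interface, ΣR_partial = 1.233 m·K/W.
T_interface = T_in − Q'·ΣR_partial = 363.1 K − (21.48)(1.233) = 336.6 K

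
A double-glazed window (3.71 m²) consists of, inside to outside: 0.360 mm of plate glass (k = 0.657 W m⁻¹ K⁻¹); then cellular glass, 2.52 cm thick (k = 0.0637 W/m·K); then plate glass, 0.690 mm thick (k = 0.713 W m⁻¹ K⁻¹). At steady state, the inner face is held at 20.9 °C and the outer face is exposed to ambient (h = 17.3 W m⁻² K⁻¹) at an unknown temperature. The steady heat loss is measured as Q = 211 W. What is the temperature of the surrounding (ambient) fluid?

Sum the resistances:
  R_plate glass = L/(kA) = 3.60×10^-4/(0.657·3.71) = 1.477×10^-4 K/W
  R_cellular glass = L/(kA) = 0.0252/(0.0637·3.71) = 0.1066 K/W
  R_plate glass = L/(kA) = 6.90×10^-4/(0.713·3.71) = 2.608×10^-4 K/W
  R_conv,out = 1/(hA) = 1/(17.3·3.71) = 0.01558 K/W
ΣR = 0.1226 K/W
ΔT = Q·ΣR = 211 × 0.1226 = 25.87 K
Heat flows outward, so T_out = T_in − ΔT = 20.9 − 25.87 = -4.97 °C

T_out = -4.97 °C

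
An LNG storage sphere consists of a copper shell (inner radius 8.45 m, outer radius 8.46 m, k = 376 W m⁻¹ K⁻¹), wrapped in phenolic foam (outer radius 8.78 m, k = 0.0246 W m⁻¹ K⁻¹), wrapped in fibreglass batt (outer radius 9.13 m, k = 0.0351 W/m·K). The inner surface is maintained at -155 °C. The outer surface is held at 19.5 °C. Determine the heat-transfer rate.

Q = 7.32 kW

Treat each layer as a resistance in series:
  R_copper = (1/8.45 − 1/8.46)/(4πk) = 1.399×10^-4/(4π·376) = 2.961×10^-8 K/W
  R_phenolic foam = (1/8.46 − 1/8.78)/(4πk) = 0.004308/(4π·0.0246) = 0.01394 K/W
  R_fibreglass batt = (1/8.78 − 1/9.13)/(4πk) = 0.004366/(4π·0.0351) = 0.009899 K/W
ΣR = 2.961×10^-8 + 0.01394 + 0.009899 = 0.02384 K/W
Q = ΔT/ΣR = (-155 °C − 19.5 °C)/0.02384 = -7320 W
(Negative Q ⇒ heat flows inward; heat gain = 7320 W.)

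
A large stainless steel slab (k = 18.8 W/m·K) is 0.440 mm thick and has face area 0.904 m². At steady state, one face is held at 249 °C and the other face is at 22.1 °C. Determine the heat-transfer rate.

Q = kA·ΔT/L = 18.8 × 0.904 × |249 °C − 22.1 °C| / 4.40×10^-4 = 8.76×10^6 W

Q = 8760 kW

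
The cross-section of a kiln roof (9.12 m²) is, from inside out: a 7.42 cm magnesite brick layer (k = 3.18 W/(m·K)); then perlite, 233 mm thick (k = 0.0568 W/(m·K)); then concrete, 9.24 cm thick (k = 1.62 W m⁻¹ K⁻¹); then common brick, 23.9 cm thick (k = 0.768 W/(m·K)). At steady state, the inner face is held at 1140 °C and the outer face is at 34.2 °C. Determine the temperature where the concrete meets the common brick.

T = 111 °C

Series thermal resistances, inner to outer:
  R_magnesite brick = L/(kA) = 0.0742/(3.18·9.12) = 0.002558 K/W
  R_perlite = L/(kA) = 0.233/(0.0568·9.12) = 0.4498 K/W
  R_concrete = L/(kA) = 0.0924/(1.62·9.12) = 0.006254 K/W
  R_common brick = L/(kA) = 0.239/(0.768·9.12) = 0.03412 K/W
ΣR = 0.002558 + 0.4498 + 0.006254 + 0.03412 = 0.4927 K/W
Q = ΔT/ΣR = (1140 °C − 34.2 °C)/0.4927 = 2244 W
From the inner boundary to the concrete/common brick interface, ΣR_partial = 0.4586 K/W.
T_interface = T_in − Q·ΣR_partial = 1140 °C − (2244)(0.4586) = 111 °C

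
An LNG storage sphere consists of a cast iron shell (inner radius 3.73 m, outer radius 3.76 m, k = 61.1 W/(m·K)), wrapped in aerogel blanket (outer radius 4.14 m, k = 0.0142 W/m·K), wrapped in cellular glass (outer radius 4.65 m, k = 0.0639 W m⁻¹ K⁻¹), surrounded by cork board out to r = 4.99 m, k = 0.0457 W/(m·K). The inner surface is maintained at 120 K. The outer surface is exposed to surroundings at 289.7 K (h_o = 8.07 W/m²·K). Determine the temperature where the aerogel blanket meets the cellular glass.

T = 238.6 K

Resistance network (inner→outer):
  R_cast iron = (1/3.73 − 1/3.76)/(4πk) = 0.002139/(4π·61.1) = 2.786×10^-6 K/W
  R_aerogel blanket = (1/3.76 − 1/4.14)/(4πk) = 0.02441/(4π·0.0142) = 0.1368 K/W
  R_cellular glass = (1/4.14 − 1/4.65)/(4πk) = 0.02649/(4π·0.0639) = 0.03299 K/W
  R_cork board = (1/4.65 − 1/4.99)/(4πk) = 0.01465/(4π·0.0457) = 0.02552 K/W
  R_conv,out = 1/(4πr²h) = 1/(4π·4.99²·8.07) = 3.960×10^-4 K/W
ΣR = 2.786×10^-6 + 0.1368 + 0.03299 + 0.02552 + 3.960×10^-4 = 0.1957 K/W
Q = ΔT/ΣR = (120 K − 289.7 K)/0.1957 = -867.1 W
From the inner boundary to the aerogel blanket/cellular glass interface, ΣR_partial = 0.1368 K/W.
T_interface = T_in − Q·ΣR_partial = 120 K − (-867.1)(0.1368) = 238.6 K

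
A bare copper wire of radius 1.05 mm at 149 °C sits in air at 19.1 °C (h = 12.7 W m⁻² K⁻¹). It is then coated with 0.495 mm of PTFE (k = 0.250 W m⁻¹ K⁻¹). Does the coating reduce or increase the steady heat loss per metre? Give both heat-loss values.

Critical radius for a cylinder: r_cr = k/h = 0.0197 m = 1.97 cm.
Outer radius after coating: r₂ = 0.00105 + 4.95×10^-4 = 0.001545 m.
Since r₁ < r_cr and r₂ ≤ r_cr, the coating moves toward the maximum at r_cr — heat loss rises.
Bare: R = 1/(2πr₁h) = 11.94 m·K/W; Q = 129.9/11.94 = 10.9 W/m.
Coated: R = R_cond + R_conv = 8.357 m·K/W; Q = 129.9/8.357 = 15.5 W/m.

increases: 10.9 → 15.5 W/m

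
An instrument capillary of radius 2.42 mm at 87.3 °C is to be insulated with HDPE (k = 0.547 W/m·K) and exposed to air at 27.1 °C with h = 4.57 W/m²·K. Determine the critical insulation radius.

For a cylinder, r_cr = k_ins/h = 0.547/4.57 = 0.120 m = 12.0 cm

r_cr = 12.0 cm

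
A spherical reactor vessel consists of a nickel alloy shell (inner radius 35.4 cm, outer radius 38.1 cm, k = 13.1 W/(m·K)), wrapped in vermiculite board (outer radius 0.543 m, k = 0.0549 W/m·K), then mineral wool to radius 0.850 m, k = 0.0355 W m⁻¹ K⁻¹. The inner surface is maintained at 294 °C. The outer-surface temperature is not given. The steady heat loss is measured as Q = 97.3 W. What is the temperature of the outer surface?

T_out = 38.4 °C

Series resistances:
  R_nickel alloy = (1/0.354 − 1/0.381)/(4πk) = 0.2002/(4π·13.1) = 0.001216 K/W
  R_vermiculite board = (1/0.381 − 1/0.543)/(4πk) = 0.7831/(4π·0.0549) = 1.135 K/W
  R_mineral wool = (1/0.543 − 1/0.850)/(4πk) = 0.6652/(4π·0.0355) = 1.491 K/W
ΣR = 2.627 K/W
ΔT = Q·ΣR = 97.3 × 2.627 = 255.6 K
Heat flows outward, so T_out = T_in − ΔT = 294 − 255.6 = 38.4 °C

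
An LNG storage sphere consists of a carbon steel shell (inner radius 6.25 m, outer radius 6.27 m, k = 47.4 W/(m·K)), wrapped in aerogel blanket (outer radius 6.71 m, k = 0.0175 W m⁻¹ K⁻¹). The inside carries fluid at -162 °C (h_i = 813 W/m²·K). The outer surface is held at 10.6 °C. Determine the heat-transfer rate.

Treat each layer as a resistance in series:
  R_conv,in = 1/(4πr²h) = 1/(4π·6.25²·813) = 2.506×10^-6 K/W
  R_carbon steel = (1/6.25 − 1/6.27)/(4πk) = 5.104×10^-4/(4π·47.4) = 8.568×10^-7 K/W
  R_aerogel blanket = (1/6.27 − 1/6.71)/(4πk) = 0.01046/(4π·0.0175) = 0.04756 K/W
ΣR = 2.506×10^-6 + 8.568×10^-7 + 0.04756 = 0.04756 K/W
Q = ΔT/ΣR = (-162 °C − 10.6 °C)/0.04756 = -3630 W
(Negative Q ⇒ heat flows inward; heat gain = 3630 W.)

Q = 3630 W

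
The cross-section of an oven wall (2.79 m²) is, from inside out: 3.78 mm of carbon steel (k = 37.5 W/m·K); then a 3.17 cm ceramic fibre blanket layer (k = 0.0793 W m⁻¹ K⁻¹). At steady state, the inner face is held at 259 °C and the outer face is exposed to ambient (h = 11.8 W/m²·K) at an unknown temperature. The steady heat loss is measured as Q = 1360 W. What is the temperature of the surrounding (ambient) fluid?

Sum the resistances:
  R_carbon steel = L/(kA) = 0.00378/(37.5·2.79) = 3.613×10^-5 K/W
  R_ceramic fibre blanket = L/(kA) = 0.0317/(0.0793·2.79) = 0.1433 K/W
  R_conv,out = 1/(hA) = 1/(11.8·2.79) = 0.03037 K/W
ΣR = 0.1737 K/W
ΔT = Q·ΣR = 1360 × 0.1737 = 236.2 K
Heat flows outward, so T_out = T_in − ΔT = 259 − 236.2 = 22.8 °C

T_out = 22.8 °C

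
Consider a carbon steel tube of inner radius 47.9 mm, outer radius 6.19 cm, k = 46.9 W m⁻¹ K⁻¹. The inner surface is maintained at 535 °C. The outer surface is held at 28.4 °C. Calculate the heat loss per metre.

Q' = 582 kW/m

Q' = 2πk·ΔT/ln(r₂/r₁) = 2π × 46.9 × 506.6 / ln(0.0619/0.0479) = 5.82×10^5 W/m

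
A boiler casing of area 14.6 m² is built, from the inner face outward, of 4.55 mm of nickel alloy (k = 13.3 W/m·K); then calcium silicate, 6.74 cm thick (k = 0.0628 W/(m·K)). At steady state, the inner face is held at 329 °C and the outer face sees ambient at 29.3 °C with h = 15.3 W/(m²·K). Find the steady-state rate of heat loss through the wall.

Treat each layer as a resistance in series:
  R_nickel alloy = L/(kA) = 0.00455/(13.3·14.6) = 2.343×10^-5 K/W
  R_calcium silicate = L/(kA) = 0.0674/(0.0628·14.6) = 0.07351 K/W
  R_conv,out = 1/(hA) = 1/(15.3·14.6) = 0.004477 K/W
ΣR = 2.343×10^-5 + 0.07351 + 0.004477 = 0.07801 K/W
Q = ΔT/ΣR = (329 °C − 29.3 °C)/0.07801 = 3840 W

Q = 3.84 kW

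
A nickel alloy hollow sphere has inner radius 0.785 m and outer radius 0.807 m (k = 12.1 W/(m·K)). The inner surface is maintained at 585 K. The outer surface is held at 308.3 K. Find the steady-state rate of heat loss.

Q = 1.21×10^6 W

Q = 4πk·ΔT/(1/r₁ − 1/r₂) = 4π × 12.1 × 276.7 / (1/0.785 − 1/0.807) = 1.21×10^6 W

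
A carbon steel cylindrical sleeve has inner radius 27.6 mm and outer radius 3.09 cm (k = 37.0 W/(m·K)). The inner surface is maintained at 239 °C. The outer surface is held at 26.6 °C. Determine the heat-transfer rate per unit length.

Q' = 4.37×10^5 W/m

Q' = 2πk·ΔT/ln(r₂/r₁) = 2π × 37.0 × 212.4 / ln(0.0309/0.0276) = 4.37×10^5 W/m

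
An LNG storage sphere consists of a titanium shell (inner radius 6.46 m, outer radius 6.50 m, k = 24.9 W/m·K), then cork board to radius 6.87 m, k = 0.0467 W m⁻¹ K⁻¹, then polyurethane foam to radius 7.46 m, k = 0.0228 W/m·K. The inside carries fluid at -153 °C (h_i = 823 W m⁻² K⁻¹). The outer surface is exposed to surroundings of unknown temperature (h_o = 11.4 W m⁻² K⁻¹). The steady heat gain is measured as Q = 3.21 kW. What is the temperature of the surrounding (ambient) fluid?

Sum the resistances:
  R_conv,in = 1/(4πr²h) = 1/(4π·6.46²·823) = 2.317×10^-6 K/W
  R_titanium = (1/6.46 − 1/6.50)/(4πk) = 9.526×10^-4/(4π·24.9) = 3.044×10^-6 K/W
  R_cork board = (1/6.50 − 1/6.87)/(4πk) = 0.008286/(4π·0.0467) = 0.01412 K/W
  R_polyurethane foam = (1/6.87 − 1/7.46)/(4πk) = 0.01151/(4π·0.0228) = 0.04018 K/W
  R_conv,out = 1/(4πr²h) = 1/(4π·7.46²·11.4) = 1.254×10^-4 K/W
ΣR = 0.05443 K/W
ΔT = Q·ΣR = 3210 × 0.05443 = 174.7 K
Heat flows inward, so T_out = T_in + ΔT = -153 + 174.7 = 21.7 °C

T_out = 21.7 °C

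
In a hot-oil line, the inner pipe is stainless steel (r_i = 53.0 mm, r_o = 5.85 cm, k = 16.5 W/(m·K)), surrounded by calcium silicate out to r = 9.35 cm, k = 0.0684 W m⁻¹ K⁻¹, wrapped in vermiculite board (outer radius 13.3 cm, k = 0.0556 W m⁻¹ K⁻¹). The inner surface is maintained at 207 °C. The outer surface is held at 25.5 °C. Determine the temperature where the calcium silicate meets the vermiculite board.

Series thermal resistances, inner to outer:
  R'_stainless steel = ln(0.0585/0.0530)/(2πk) = 0.09873/(2π·16.5) = 9.524×10^-4 m·K/W
  R'_calcium silicate = ln(0.0935/0.0585)/(2πk) = 0.4689/(2π·0.0684) = 1.091 m·K/W
  R'_vermiculite board = ln(0.133/0.0935)/(2πk) = 0.3524/(2π·0.0556) = 1.009 m·K/W
ΣR = 9.524×10^-4 + 1.091 + 1.009 = 2.101 m·K/W
Q' = ΔT/ΣR = (207 °C − 25.5 °C)/2.101 = 86.39 W/m
From the inner boundary to the calcium silicate/vermiculite board interface, ΣR_partial = 1.092 m·K/W.
T_interface = T_in − Q'·ΣR_partial = 207 °C − (86.39)(1.092) = 113 °C

T = 113 °C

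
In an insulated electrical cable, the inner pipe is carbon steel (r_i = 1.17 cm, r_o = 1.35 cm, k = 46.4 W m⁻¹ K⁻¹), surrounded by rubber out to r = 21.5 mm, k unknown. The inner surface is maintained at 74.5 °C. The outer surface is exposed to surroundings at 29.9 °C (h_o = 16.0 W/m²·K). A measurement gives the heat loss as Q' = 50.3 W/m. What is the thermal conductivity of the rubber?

ΣR = ΔT/Q' = |74.5 − 29.9|/50.3 = 0.8867 m·K/W
Known resistances:
  R'_carbon steel = ln(0.0135/0.0117)/(2πk) = 0.1431/(2π·46.4) = 4.908×10^-4 m·K/W
  R'_conv,out = 1/(2πr h) = 1/(2π·0.0215·16.0) = 0.4627 m·K/W
R_rubber = ΣR − ΣR_known = 0.8867 − 0.4632 = 0.4235 m·K/W
ln(r₂/r₁)/(2πk) = 0.4235 ⇒ k = 0.4654/(2π·0.4235) = 0.175 W/m·K

k = 0.175 W/m·K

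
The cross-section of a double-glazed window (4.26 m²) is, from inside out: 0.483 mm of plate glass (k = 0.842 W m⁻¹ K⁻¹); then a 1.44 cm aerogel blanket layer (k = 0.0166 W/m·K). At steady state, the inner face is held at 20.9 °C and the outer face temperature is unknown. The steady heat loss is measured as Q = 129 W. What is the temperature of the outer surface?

T_out = -5.39 °C

Sum the resistances:
  R_plate glass = L/(kA) = 4.83×10^-4/(0.842·4.26) = 1.347×10^-4 K/W
  R_aerogel blanket = L/(kA) = 0.0144/(0.0166·4.26) = 0.2036 K/W
ΣR = 0.2038 K/W
ΔT = Q·ΣR = 129 × 0.2038 = 26.29 K
Heat flows outward, so T_out = T_in − ΔT = 20.9 − 26.29 = -5.39 °C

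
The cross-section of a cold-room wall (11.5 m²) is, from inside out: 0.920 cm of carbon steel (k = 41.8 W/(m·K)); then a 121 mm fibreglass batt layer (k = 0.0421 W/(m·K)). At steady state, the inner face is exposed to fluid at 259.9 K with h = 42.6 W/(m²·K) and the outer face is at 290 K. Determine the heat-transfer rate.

Treat each layer as a resistance in series:
  R_conv,in = 1/(hA) = 1/(42.6·11.5) = 0.002041 K/W
  R_carbon steel = L/(kA) = 0.00920/(41.8·11.5) = 1.914×10^-5 K/W
  R_fibreglass batt = L/(kA) = 0.121/(0.0421·11.5) = 0.2499 K/W
ΣR = 0.002041 + 1.914×10^-5 + 0.2499 = 0.2520 K/W
Q = ΔT/ΣR = (259.9 K − 290 K)/0.2520 = -119 W
(Negative Q ⇒ heat flows inward; heat gain = 119 W.)

Q = 119 W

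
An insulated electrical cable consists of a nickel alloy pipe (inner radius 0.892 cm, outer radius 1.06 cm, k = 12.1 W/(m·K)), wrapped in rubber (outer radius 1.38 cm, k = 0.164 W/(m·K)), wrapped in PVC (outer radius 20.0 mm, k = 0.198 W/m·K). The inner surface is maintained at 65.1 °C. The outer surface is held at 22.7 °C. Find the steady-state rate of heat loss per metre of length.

Resistance network (inner→outer):
  R'_nickel alloy = ln(0.0106/0.00892)/(2πk) = 0.1726/(2π·12.1) = 0.002270 m·K/W
  R'_rubber = ln(0.0138/0.0106)/(2πk) = 0.2638/(2π·0.164) = 0.2560 m·K/W
  R'_PVC = ln(0.0200/0.0138)/(2πk) = 0.3711/(2π·0.198) = 0.2983 m·K/W
ΣR = 0.002270 + 0.2560 + 0.2983 = 0.5566 m·K/W
Q' = ΔT/ΣR = (65.1 °C − 22.7 °C)/0.5566 = 76.2 W/m

Q' = 76.2 W/m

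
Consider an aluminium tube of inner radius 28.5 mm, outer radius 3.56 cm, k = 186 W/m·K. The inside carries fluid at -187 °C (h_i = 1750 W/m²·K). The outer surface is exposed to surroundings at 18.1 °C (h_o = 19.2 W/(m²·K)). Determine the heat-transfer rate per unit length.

Series thermal resistances, inner to outer:
  R'_conv,in = 1/(2πr h) = 1/(2π·0.0285·1750) = 0.003191 m·K/W
  R'_aluminium = ln(0.0356/0.0285)/(2πk) = 0.2224/(2π·186) = 1.903×10^-4 m·K/W
  R'_conv,out = 1/(2πr h) = 1/(2π·0.0356·19.2) = 0.2328 m·K/W
ΣR = 0.003191 + 1.903×10^-4 + 0.2328 = 0.2362 m·K/W
Q' = ΔT/ΣR = (-187 °C − 18.1 °C)/0.2362 = -868 W/m
(Negative Q' ⇒ heat flows inward; heat gain = 868 W/m.)

Q' = 868 W/m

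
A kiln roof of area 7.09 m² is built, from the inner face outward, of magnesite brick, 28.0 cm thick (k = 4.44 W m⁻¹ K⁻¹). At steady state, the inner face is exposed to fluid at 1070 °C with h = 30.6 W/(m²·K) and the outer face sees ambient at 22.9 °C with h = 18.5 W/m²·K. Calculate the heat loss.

Q = 49600 W

Treat each layer as a resistance in series:
  R_conv,in = 1/(hA) = 1/(30.6·7.09) = 0.004609 K/W
  R_magnesite brick = L/(kA) = 0.280/(4.44·7.09) = 0.008895 K/W
  R_conv,out = 1/(hA) = 1/(18.5·7.09) = 0.007624 K/W
ΣR = 0.004609 + 0.008895 + 0.007624 = 0.02113 K/W
Q = ΔT/ΣR = (1070 °C − 22.9 °C)/0.02113 = 49600 W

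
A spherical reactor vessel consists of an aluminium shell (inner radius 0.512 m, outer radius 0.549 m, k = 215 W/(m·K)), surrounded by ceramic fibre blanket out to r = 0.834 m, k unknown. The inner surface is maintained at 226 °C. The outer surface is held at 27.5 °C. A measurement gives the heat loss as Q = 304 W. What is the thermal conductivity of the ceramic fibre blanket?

ΣR = ΔT/Q = |226 − 27.5|/304 = 0.6530 K/W
Known resistances:
  R_aluminium = (1/0.512 − 1/0.549)/(4πk) = 0.1316/(4π·215) = 4.872×10^-5 K/W
R_ceramic fibre blanket = ΣR − ΣR_known = 0.6530 − 4.872×10^-5 = 0.6530 K/W
(1/r₁−1/r₂)/(4πk) = 0.6530 ⇒ k = 0.6225/(4π·0.6530) = 0.0759 W/m·K

k = 0.0759 W/m·K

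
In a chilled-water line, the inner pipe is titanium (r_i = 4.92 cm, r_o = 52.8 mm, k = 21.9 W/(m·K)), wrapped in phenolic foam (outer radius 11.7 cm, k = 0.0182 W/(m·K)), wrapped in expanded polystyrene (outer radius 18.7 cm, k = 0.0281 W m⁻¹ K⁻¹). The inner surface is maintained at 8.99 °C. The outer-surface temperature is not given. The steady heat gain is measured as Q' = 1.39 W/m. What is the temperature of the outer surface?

T_out = 22.4 °C

Series resistances:
  R'_titanium = ln(0.0528/0.0492)/(2πk) = 0.07062/(2π·21.9) = 5.132×10^-4 m·K/W
  R'_phenolic foam = ln(0.117/0.0528)/(2πk) = 0.7957/(2π·0.0182) = 6.958 m·K/W
  R'_expanded polystyrene = ln(0.187/0.117)/(2πk) = 0.4689/(2π·0.0281) = 2.656 m·K/W
ΣR = 9.614 m·K/W
ΔT = Q'·ΣR = 1.39 × 9.614 = 13.36 K
Heat flows inward, so T_out = T_in + ΔT = 8.99 + 13.36 = 22.4 °C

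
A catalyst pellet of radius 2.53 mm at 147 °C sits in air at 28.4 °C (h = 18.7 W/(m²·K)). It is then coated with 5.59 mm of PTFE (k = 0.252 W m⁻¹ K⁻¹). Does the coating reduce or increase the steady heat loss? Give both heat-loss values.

increases: 0.178 → 0.788 W

Critical radius for a sphere: r_cr = 2k/h = 0.0270 m = 2.70 cm.
Outer radius after coating: r₂ = 0.00253 + 0.00559 = 0.00812 m.
Since r₁ < r_cr and r₂ ≤ r_cr, the coating moves toward the maximum at r_cr — heat loss rises.
Bare: R = 1/(4πr₁²h) = 664.8 K/W; Q = 118.6/664.8 = 0.178 W.
Coated: R = R_cond + R_conv = 150.5 K/W; Q = 118.6/150.5 = 0.788 W.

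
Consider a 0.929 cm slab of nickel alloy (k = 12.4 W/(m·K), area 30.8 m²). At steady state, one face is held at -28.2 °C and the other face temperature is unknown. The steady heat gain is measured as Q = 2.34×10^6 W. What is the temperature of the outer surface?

Sum the resistances:
  R_nickel alloy = L/(kA) = 0.00929/(12.4·30.8) = 2.432×10^-5 K/W
ΣR = 2.432×10^-5 K/W
ΔT = Q·ΣR = 2.34×10^6 × 2.432×10^-5 = 56.91 K
Heat flows inward, so T_out = T_in + ΔT = -28.2 + 56.91 = 28.7 °C

T_out = 28.7 °C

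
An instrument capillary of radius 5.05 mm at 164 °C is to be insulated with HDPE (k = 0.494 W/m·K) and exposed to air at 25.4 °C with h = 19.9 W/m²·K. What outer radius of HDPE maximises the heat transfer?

For a cylinder, r_cr = k_ins/h = 0.494/19.9 = 0.0248 m = 2.48 cm

r_cr = 2.48 cm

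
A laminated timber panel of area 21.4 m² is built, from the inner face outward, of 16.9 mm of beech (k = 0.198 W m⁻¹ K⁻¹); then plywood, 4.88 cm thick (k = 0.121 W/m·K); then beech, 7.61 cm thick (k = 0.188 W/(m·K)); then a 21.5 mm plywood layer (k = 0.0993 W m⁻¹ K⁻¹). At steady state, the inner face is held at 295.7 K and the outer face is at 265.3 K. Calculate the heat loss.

Q = 586 W

Series thermal resistances, inner to outer:
  R_beech = L/(kA) = 0.0169/(0.198·21.4) = 0.003988 K/W
  R_plywood = L/(kA) = 0.0488/(0.121·21.4) = 0.01885 K/W
  R_beech = L/(kA) = 0.0761/(0.188·21.4) = 0.01892 K/W
  R_plywood = L/(kA) = 0.0215/(0.0993·21.4) = 0.01012 K/W
ΣR = 0.003988 + 0.01885 + 0.01892 + 0.01012 = 0.05188 K/W
Q = ΔT/ΣR = (295.7 K − 265.3 K)/0.05188 = 586 W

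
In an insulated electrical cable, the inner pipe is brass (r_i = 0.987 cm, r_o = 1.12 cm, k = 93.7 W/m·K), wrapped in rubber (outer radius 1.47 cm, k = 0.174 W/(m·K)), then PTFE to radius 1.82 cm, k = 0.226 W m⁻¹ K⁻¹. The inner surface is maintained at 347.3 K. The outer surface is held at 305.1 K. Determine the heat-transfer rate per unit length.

Q' = 106 W/m

Series thermal resistances, inner to outer:
  R'_brass = ln(0.0112/0.00987)/(2πk) = 0.1264/(2π·93.7) = 2.147×10^-4 m·K/W
  R'_rubber = ln(0.0147/0.0112)/(2πk) = 0.2719/(2π·0.174) = 0.2487 m·K/W
  R'_PTFE = ln(0.0182/0.0147)/(2πk) = 0.2136/(2π·0.226) = 0.1504 m·K/W
ΣR = 2.147×10^-4 + 0.2487 + 0.1504 = 0.3993 m·K/W
Q' = ΔT/ΣR = (347.3 K − 305.1 K)/0.3993 = 106 W/m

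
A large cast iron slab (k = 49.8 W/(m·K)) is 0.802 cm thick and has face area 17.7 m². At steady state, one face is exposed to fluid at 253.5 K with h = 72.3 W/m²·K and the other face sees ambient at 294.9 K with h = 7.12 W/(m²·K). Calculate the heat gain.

Resistance network (inner→outer):
  R_conv,in = 1/(hA) = 1/(72.3·17.7) = 7.814×10^-4 K/W
  R_cast iron = L/(kA) = 0.00802/(49.8·17.7) = 9.099×10^-6 K/W
  R_conv,out = 1/(hA) = 1/(7.12·17.7) = 0.007935 K/W
ΣR = 7.814×10^-4 + 9.099×10^-6 + 0.007935 = 0.008725 K/W
Q = ΔT/ΣR = (253.5 K − 294.9 K)/0.008725 = -4740 W
(Negative Q ⇒ heat flows inward; heat gain = 4740 W.)

Q = 4740 W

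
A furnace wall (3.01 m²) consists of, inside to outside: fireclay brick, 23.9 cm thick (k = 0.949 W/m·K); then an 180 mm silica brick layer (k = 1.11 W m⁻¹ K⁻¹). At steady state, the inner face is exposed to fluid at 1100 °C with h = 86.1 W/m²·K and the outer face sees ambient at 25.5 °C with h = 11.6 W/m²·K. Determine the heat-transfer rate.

Treat each layer as a resistance in series:
  R_conv,in = 1/(hA) = 1/(86.1·3.01) = 0.003859 K/W
  R_fireclay brick = L/(kA) = 0.239/(0.949·3.01) = 0.08367 K/W
  R_silica brick = L/(kA) = 0.180/(1.11·3.01) = 0.05387 K/W
  R_conv,out = 1/(hA) = 1/(11.6·3.01) = 0.02864 K/W
ΣR = 0.003859 + 0.08367 + 0.05387 + 0.02864 = 0.1700 K/W
Q = ΔT/ΣR = (1100 °C − 25.5 °C)/0.1700 = 6320 W

Q = 6320 W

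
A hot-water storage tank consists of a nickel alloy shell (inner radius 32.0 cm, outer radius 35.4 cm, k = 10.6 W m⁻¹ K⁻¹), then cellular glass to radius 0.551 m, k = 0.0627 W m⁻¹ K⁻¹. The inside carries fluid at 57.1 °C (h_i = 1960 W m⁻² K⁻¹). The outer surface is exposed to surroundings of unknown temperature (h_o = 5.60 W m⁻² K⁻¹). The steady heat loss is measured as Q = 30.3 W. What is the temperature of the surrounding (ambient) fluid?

T_out = 16.8 °C

Sum the resistances:
  R_conv,in = 1/(4πr²h) = 1/(4π·0.320²·1960) = 3.965×10^-4 K/W
  R_nickel alloy = (1/0.320 − 1/0.354)/(4πk) = 0.3001/(4π·10.6) = 0.002253 K/W
  R_cellular glass = (1/0.354 − 1/0.551)/(4πk) = 1.010/(4π·0.0627) = 1.282 K/W
  R_conv,out = 1/(4πr²h) = 1/(4π·0.551²·5.60) = 0.04681 K/W
ΣR = 1.331 K/W
ΔT = Q·ΣR = 30.3 × 1.331 = 40.33 K
Heat flows outward, so T_out = T_in − ΔT = 57.1 − 40.33 = 16.8 °C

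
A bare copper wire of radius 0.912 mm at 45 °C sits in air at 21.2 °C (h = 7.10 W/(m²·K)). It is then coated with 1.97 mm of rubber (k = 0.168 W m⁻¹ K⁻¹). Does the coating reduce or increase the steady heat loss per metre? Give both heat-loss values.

increases: 0.968 → 2.68 W/m

Critical radius for a cylinder: r_cr = k/h = 0.0237 m = 2.37 cm.
Outer radius after coating: r₂ = 9.12×10^-4 + 0.00197 = 0.002882 m.
Since r₁ < r_cr and r₂ ≤ r_cr, the coating moves toward the maximum at r_cr — heat loss rises.
Bare: R = 1/(2πr₁h) = 24.58 m·K/W; Q = 23.8/24.58 = 0.968 W/m.
Coated: R = R_cond + R_conv = 8.868 m·K/W; Q = 23.8/8.868 = 2.68 W/m.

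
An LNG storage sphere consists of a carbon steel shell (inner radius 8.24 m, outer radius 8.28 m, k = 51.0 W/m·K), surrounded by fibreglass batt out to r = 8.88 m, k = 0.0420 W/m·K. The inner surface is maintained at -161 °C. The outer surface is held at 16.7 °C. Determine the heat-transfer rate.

Series thermal resistances, inner to outer:
  R_carbon steel = (1/8.24 − 1/8.28)/(4πk) = 5.863×10^-4/(4π·51.0) = 9.148×10^-7 K/W
  R_fibreglass batt = (1/8.28 − 1/8.88)/(4πk) = 0.008160/(4π·0.0420) = 0.01546 K/W
ΣR = 9.148×10^-7 + 0.01546 = 0.01546 K/W
Q = ΔT/ΣR = (-161 °C − 16.7 °C)/0.01546 = -11500 W
(Negative Q ⇒ heat flows inward; heat gain = 11500 W.)

Q = 11500 W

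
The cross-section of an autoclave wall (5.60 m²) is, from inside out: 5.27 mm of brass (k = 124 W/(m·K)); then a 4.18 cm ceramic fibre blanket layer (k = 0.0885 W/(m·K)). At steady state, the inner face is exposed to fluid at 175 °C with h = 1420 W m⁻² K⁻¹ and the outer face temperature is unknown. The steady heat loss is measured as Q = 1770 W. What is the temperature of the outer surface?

Sum the resistances:
  R_conv,in = 1/(hA) = 1/(1420·5.60) = 1.258×10^-4 K/W
  R_brass = L/(kA) = 0.00527/(124·5.60) = 7.589×10^-6 K/W
  R_ceramic fibre blanket = L/(kA) = 0.0418/(0.0885·5.60) = 0.08434 K/W
ΣR = 0.08448 K/W
ΔT = Q·ΣR = 1770 × 0.08448 = 149.5 K
Heat flows outward, so T_out = T_in − ΔT = 175 − 149.5 = 25.5 °C

T_out = 25.5 °C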